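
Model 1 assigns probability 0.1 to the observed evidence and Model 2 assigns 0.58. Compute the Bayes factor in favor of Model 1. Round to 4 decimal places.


BF = P(data|M1) / P(data|M2)
= 0.1 / 0.58 = 0.1724

0.1724


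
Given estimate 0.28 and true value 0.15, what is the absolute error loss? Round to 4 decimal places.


Absolute error = |estimate - true|
= |0.13| = 0.13

0.13


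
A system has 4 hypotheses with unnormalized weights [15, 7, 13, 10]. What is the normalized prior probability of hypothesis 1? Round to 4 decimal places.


The normalized prior is the weight divided by the total.
Total weight = 45
P(H1) = 15 / 45 = 0.3333

0.3333


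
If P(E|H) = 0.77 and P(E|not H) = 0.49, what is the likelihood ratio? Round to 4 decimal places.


Likelihood ratio = P(E|H) / P(E|not H)
= 0.77 / 0.49
= 1.5714

1.5714


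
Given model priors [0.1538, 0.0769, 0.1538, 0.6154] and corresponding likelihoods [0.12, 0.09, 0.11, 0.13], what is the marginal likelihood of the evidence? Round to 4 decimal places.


P(E) = sum_i P(M_i) P(E|M_i)
= 0.0185 + 0.0069 + 0.0169 + 0.08
= 0.1223

0.1223


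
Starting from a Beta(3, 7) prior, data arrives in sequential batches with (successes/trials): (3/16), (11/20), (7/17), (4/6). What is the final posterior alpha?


In sequential Bayesian updating, we sum all successes.
Total successes = 25
Final alpha = 3 + 25 = 28

28


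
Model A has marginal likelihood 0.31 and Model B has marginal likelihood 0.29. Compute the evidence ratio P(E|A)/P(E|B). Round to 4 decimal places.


Evidence ratio = P(E|A) / P(E|B)
= 0.31 / 0.29
= 1.069

1.069


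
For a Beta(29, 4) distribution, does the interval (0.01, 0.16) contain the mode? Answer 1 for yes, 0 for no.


Mode of Beta(a,b) = (a-1)/(a+b-2)
= (29-1)/(29+4-2) = 0.9032
Check: 0.01 <= 0.9032 <= 0.16?
Result: 0

0


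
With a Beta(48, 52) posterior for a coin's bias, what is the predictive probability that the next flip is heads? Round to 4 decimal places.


The predictive probability equals the posterior mean.
P(next = heads) = alpha / (alpha + beta)
= 48 / 100 = 0.48

0.48


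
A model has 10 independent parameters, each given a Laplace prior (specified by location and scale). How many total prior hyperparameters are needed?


Each Laplace prior needs 2 hyperparameters (location and scale).
Total = 2 * 10 = 20

20


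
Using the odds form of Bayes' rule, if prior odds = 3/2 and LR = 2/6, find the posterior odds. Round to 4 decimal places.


Bayes' rule in odds form: posterior odds = prior odds * LR
= (3 * 2) / (2 * 6)
= 6/12 = 0.5

0.5


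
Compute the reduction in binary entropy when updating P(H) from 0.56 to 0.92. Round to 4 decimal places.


H_before = -p*log2(p) - (1-p)*log2(1-p) for p=0.56: 0.9896
H_after for p=0.92: 0.4022
Reduction = 0.9896 - 0.4022 = 0.5874

0.5874


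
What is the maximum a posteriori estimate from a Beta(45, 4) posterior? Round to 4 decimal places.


The MAP estimate equals the mode of the distribution.
Mode of Beta(a,b) = (a-1)/(a+b-2)
= 44/47
= 0.9362

0.9362


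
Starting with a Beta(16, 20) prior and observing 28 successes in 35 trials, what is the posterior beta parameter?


Posterior beta = prior beta + failures
Failures = 35 - 28 = 7
beta_post = 20 + 7 = 27

27


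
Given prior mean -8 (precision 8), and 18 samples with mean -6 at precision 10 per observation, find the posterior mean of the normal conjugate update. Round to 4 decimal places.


The posterior mean is a precision-weighted average of prior and data.
Post. prec. = 8 + 180 = 188
Post. mean = (-64 + -1080)/188 = -1144/188 = -6.0851

-6.0851


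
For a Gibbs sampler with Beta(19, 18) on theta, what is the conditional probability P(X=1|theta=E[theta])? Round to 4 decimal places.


E[theta] = 19/(19+18) = 0.5135
P(X=1|theta) = theta = 0.5135

0.5135


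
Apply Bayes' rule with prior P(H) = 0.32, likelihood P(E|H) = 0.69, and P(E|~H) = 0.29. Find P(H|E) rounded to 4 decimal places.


Step 1: Compute marginal P(E) = P(E|H)P(H) + P(E|~H)P(~H)
= 0.69*0.32 + 0.29*0.68 = 0.418
Step 2: P(H|E) = P(E|H)P(H)/P(E) = 0.2208/0.418
= 0.5282

0.5282


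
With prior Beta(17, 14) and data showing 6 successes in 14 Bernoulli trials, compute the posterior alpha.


Conjugate update: alpha_posterior = alpha_prior + k
= 17 + 6 = 23

23


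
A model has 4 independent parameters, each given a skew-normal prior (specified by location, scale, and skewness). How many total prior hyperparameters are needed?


Each skew-normal prior needs 3 hyperparameters (location, scale, and skewness).
Total = 3 * 4 = 12

12


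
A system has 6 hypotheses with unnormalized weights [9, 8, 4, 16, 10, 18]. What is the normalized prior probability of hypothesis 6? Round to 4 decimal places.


The normalized prior is the weight divided by the total.
Total weight = 65
P(H6) = 18 / 65 = 0.2769

0.2769


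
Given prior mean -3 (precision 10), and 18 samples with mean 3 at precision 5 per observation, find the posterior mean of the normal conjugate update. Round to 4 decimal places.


The posterior mean is a precision-weighted average of prior and data.
Post. prec. = 10 + 90 = 100
Post. mean = (-30 + 270)/100 = 240/100 = 2.4

2.4


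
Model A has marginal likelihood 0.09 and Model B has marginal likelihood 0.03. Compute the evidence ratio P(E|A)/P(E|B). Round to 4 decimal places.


Evidence ratio = P(E|A) / P(E|B)
= 0.09 / 0.03
= 3.0

3.0


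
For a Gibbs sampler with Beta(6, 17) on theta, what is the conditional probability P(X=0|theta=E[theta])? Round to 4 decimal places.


E[theta] = 6/(6+17) = 0.2609
P(X=0|theta) = 1 - theta = 0.7391

0.7391


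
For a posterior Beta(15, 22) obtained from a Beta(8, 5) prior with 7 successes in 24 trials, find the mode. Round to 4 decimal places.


Mode = (alpha - 1) / (alpha + beta - 2)
= 14 / 35
= 0.4

0.4


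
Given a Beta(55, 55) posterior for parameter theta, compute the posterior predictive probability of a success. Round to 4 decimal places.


For a Beta-Bernoulli model, the predictive probability is the mean:
P(success) = 55/(55+55) = 55/110 = 0.5

0.5


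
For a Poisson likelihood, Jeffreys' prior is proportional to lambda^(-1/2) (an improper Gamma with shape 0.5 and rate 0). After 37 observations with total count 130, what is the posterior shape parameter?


Jeffreys' prior for Poisson is proportional to lambda^(-1/2).
Posterior is Gamma(0.5 + S, 0 + n) = Gamma(0.5 + 130, 37).
Posterior shape = 0.5 + S = 0.5 + 130 = 130.5

130.5


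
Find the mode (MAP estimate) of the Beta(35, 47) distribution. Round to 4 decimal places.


For Beta(a,b) with a,b > 1:
Mode = (a-1)/(a+b-2) = (35-1)/(82-2)
= 34/80 = 0.425

0.425


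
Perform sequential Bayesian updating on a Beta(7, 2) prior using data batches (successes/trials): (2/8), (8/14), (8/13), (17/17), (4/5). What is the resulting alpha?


Accumulate successes: 39
Posterior alpha = prior alpha + sum of successes
= 7 + 39 = 46

46


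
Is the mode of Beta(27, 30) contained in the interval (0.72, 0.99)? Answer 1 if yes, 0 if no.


Mode = (a-1)/(a+b-2) = 26/55 = 0.4727
Interval: (0.72, 0.99)
Contains mode? 0

0


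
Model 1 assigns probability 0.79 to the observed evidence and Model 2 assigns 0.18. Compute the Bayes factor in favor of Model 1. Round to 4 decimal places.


BF = P(data|M1) / P(data|M2)
= 0.79 / 0.18 = 4.3889

4.3889


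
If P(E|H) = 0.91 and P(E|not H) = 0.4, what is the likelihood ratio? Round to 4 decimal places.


Likelihood ratio = P(E|H) / P(E|not H)
= 0.91 / 0.4
= 2.275

2.275


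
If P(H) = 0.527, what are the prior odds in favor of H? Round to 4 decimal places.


Prior odds = P(H) / (1 - P(H))
= 0.527 / 0.473
= 1.1142

1.1142


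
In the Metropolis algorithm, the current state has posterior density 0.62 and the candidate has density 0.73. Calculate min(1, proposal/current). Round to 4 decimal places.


Ratio = 0.73/0.62 = 1.1774
Acceptance probability = min(1, 1.1774)
= 1.0

1.0


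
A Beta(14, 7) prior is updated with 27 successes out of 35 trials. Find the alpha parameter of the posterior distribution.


In the Beta-Binomial conjugate update:
alpha_post = alpha_prior + successes
= 14 + 27
= 41

41


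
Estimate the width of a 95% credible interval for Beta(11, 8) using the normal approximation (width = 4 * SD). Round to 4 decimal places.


For Beta(a,b): Var = ab/((a+b)^2(a+b+1))
Var = 0.0122, SD = 0.1104
Approximate 95% CI width = 4 * 0.1104 = 0.4416

0.4416


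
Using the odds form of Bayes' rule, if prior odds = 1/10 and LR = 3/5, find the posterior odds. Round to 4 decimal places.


Bayes' rule in odds form: posterior odds = prior odds * LR
= (1 * 3) / (10 * 5)
= 3/50 = 0.06

0.06


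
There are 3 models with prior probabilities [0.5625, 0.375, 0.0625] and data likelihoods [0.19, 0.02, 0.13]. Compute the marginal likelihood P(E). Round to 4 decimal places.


P(E) = sum over models of P(M_i) * P(E|M_i)
= 0.5625*0.19 + 0.375*0.02 + 0.0625*0.13
= 0.1225

0.1225


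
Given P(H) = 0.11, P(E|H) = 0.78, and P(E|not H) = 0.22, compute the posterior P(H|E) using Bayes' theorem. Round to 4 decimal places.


By Bayes' theorem: P(H|E) = P(E|H)*P(H) / P(E)
P(E) = P(E|H)*P(H) + P(E|not H)*P(not H)
P(E) = 0.78*0.11 + 0.22*0.89 = 0.2816
P(H|E) = 0.78*0.11 / 0.2816 = 0.3047

0.3047


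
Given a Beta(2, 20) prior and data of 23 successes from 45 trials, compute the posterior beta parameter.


Number of failures = 45 - 23 = 22
Posterior beta = 20 + 22 = 42

42


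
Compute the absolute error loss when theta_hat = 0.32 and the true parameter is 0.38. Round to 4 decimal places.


L = |theta_hat - theta_true|
= |0.32 - 0.38| = 0.06

0.06


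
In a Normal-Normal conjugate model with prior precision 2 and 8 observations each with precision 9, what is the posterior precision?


Posterior precision = prior precision + n * observation precision
= 2 + 8 * 9
= 2 + 72 = 74

74


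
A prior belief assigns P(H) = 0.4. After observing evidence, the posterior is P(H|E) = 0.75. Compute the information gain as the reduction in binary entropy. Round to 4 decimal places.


H(prior) = -0.4*log2(0.4) - 0.6*log2(0.6)
= 0.971
H(post) = -0.75*log2(0.75) - 0.25*log2(0.25)
= 0.8113
IG = 0.971 - 0.8113 = 0.1597

0.1597


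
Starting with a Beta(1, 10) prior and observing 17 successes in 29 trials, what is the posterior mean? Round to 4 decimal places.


Posterior parameters: alpha = 1 + 17 = 18
beta = 10 + 12 = 22
Posterior mean = alpha / (alpha + beta) = 18 / 40
= 0.45

0.45


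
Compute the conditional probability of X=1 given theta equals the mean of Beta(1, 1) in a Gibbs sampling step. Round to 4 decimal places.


Mean of Beta(1, 1) = 0.5
P(X=1 | theta=0.5) = 0.5

0.5


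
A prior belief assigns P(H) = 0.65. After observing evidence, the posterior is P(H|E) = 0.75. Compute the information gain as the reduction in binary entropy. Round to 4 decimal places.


H(prior) = -0.65*log2(0.65) - 0.35*log2(0.35)
= 0.9341
H(post) = -0.75*log2(0.75) - 0.25*log2(0.25)
= 0.8113
IG = 0.9341 - 0.8113 = 0.1228

0.1228


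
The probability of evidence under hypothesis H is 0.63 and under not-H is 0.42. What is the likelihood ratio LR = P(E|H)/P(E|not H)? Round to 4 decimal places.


LR = 0.63 / 0.42
= 1.5

1.5


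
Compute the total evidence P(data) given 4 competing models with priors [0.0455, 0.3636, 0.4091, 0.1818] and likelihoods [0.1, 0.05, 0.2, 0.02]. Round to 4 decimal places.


Marginal likelihood = sum P(model_i) * P(data|model_i)
Model 1: 0.0455 * 0.1 = 0.0046
Model 2: 0.3636 * 0.05 = 0.0182
Model 3: 0.4091 * 0.2 = 0.0818
Model 4: 0.1818 * 0.02 = 0.0036
Total = 0.1082

0.1082


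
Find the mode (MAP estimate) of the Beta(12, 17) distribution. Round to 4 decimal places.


For Beta(a,b) with a,b > 1:
Mode = (a-1)/(a+b-2) = (12-1)/(29-2)
= 11/27 = 0.4074

0.4074


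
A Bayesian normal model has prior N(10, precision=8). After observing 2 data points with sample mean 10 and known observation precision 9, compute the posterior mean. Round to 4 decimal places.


Posterior mean = (prior_precision * prior_mean + n * data_precision * data_mean) / (prior_precision + n * data_precision)
Numerator = 8*10 + 2*9*10 = 260
Denominator = 8 + 2*9 = 26
Posterior mean = 10.0

10.0


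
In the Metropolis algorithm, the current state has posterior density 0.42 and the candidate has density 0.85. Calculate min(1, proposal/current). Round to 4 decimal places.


Ratio = 0.85/0.42 = 2.0238
Acceptance probability = min(1, 2.0238)
= 1.0

1.0


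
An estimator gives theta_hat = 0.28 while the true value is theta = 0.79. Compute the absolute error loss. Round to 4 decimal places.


The absolute error loss is |theta_hat - theta|
= |0.28 - 0.79|
= 0.51

0.51


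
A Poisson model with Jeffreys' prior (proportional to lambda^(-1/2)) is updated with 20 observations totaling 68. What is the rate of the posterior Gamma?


Posterior = Gamma(0.5 + S, n)
= Gamma(0.5 + 68, 20)
Posterior rate = 0 + n = 20

20.0


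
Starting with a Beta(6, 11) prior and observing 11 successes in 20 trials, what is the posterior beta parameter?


Posterior beta = prior beta + failures
Failures = 20 - 11 = 9
beta_post = 11 + 9 = 20

20


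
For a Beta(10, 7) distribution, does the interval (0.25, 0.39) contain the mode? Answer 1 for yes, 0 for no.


Mode of Beta(a,b) = (a-1)/(a+b-2)
= (10-1)/(10+7-2) = 0.6
Check: 0.25 <= 0.6 <= 0.39?
Result: 0

0


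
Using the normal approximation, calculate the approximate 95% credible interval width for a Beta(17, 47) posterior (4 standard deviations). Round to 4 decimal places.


Var(Beta) = 17*47/(64^2 * 65) = 0.003
SD = 0.0548
Width ~ 4*SD = 0.2191

0.2191


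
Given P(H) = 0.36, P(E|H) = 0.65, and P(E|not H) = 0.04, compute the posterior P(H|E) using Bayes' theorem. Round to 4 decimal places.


By Bayes' theorem: P(H|E) = P(E|H)*P(H) / P(E)
P(E) = P(E|H)*P(H) + P(E|not H)*P(not H)
P(E) = 0.65*0.36 + 0.04*0.64 = 0.2596
P(H|E) = 0.65*0.36 / 0.2596 = 0.9014

0.9014


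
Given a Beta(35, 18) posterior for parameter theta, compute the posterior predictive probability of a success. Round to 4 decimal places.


For a Beta-Bernoulli model, the predictive probability is the mean:
P(success) = 35/(35+18) = 35/53 = 0.6604

0.6604


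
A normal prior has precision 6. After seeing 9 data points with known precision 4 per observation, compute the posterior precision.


In the conjugate normal model, precisions add:
tau_posterior = tau_prior + n * tau_data
= 6 + 9*4 = 42

42


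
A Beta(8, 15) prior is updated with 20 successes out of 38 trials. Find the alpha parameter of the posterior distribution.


In the Beta-Binomial conjugate update:
alpha_post = alpha_prior + successes
= 8 + 20
= 28

28


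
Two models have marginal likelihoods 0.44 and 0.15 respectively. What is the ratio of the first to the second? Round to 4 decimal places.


Evidence ratio = 0.44 / 0.15
= 2.9333

2.9333


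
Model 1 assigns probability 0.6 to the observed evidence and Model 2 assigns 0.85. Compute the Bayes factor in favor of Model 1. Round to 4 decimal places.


BF = P(data|M1) / P(data|M2)
= 0.6 / 0.85 = 0.7059

0.7059


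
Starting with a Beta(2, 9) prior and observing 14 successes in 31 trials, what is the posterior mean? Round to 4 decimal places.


Posterior parameters: alpha = 2 + 14 = 16
beta = 9 + 17 = 26
Posterior mean = alpha / (alpha + beta) = 16 / 42
= 0.381

0.381


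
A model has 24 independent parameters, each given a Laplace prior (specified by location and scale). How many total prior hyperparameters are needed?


Each Laplace prior needs 2 hyperparameters (location and scale).
Total = 2 * 24 = 48

48


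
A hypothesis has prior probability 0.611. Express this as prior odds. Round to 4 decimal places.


Odds = P(H) / P(not H) = 0.611 / 0.389
= 1.5707

1.5707


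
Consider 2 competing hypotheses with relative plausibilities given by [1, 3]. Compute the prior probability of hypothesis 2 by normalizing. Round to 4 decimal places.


Sum of weights = 1 + 3 = 4
Normalized prior for H2 = 3 / 4
= 0.75

0.75


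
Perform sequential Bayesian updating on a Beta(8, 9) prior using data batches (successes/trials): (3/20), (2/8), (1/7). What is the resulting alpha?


Accumulate successes: 6
Posterior alpha = prior alpha + sum of successes
= 8 + 6 = 14

14


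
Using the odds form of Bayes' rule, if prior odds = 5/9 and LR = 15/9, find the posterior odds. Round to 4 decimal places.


Bayes' rule in odds form: posterior odds = prior odds * LR
= (5 * 15) / (9 * 9)
= 75/81 = 0.9259

0.9259


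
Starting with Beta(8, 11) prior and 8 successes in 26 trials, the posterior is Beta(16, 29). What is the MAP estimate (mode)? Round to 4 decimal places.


The mode of Beta(a, b) when a > 1 and b > 1 is (a-1)/(a+b-2)
= (16 - 1) / (16 + 29 - 2)
= 15 / 43
= 0.3488

0.3488


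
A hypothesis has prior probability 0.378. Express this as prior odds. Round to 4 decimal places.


Odds = P(H) / P(not H) = 0.378 / 0.622
= 0.6077

0.6077


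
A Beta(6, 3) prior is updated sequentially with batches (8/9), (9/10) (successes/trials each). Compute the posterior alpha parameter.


Sequential conjugate updating is equivalent to a single batch update.
Total successes across all batches = 17
alpha_posterior = alpha_prior + total_successes = 6 + 17
= 23

23


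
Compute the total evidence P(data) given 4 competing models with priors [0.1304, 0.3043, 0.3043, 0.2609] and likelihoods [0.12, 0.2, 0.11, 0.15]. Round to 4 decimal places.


Marginal likelihood = sum P(model_i) * P(data|model_i)
Model 1: 0.1304 * 0.12 = 0.0156
Model 2: 0.3043 * 0.2 = 0.0609
Model 3: 0.3043 * 0.11 = 0.0335
Model 4: 0.2609 * 0.15 = 0.0391
Total = 0.1491

0.1491


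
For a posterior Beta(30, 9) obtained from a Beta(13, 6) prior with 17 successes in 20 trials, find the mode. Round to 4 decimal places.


Mode = (alpha - 1) / (alpha + beta - 2)
= 29 / 37
= 0.7838

0.7838


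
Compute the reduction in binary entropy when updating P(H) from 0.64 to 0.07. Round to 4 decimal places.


H_before = -p*log2(p) - (1-p)*log2(1-p) for p=0.64: 0.9427
H_after for p=0.07: 0.3659
Reduction = 0.9427 - 0.3659 = 0.5768

0.5768


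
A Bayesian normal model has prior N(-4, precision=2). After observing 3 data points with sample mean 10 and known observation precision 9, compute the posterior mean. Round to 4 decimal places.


Posterior mean = (prior_precision * prior_mean + n * data_precision * data_mean) / (prior_precision + n * data_precision)
Numerator = 2*-4 + 3*9*10 = 262
Denominator = 2 + 3*9 = 29
Posterior mean = 9.0345

9.0345


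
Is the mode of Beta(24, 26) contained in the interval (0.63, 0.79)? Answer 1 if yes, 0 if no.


Mode = (a-1)/(a+b-2) = 23/48 = 0.4792
Interval: (0.63, 0.79)
Contains mode? 0

0


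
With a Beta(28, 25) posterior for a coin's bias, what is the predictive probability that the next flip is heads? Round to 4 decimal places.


The predictive probability equals the posterior mean.
P(next = heads) = alpha / (alpha + beta)
= 28 / 53 = 0.5283

0.5283


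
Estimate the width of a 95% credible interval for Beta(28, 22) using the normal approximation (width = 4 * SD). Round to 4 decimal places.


For Beta(a,b): Var = ab/((a+b)^2(a+b+1))
Var = 0.0048, SD = 0.0695
Approximate 95% CI width = 4 * 0.0695 = 0.278

0.278


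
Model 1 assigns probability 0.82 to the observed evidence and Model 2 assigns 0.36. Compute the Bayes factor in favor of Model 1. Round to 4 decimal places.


BF = P(data|M1) / P(data|M2)
= 0.82 / 0.36 = 2.2778

2.2778


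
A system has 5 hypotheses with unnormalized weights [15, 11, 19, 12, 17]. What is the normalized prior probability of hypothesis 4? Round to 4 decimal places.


The normalized prior is the weight divided by the total.
Total weight = 74
P(H4) = 12 / 74 = 0.1622

0.1622


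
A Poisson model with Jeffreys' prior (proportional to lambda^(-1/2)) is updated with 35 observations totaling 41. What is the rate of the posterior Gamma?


Posterior = Gamma(0.5 + S, n)
= Gamma(0.5 + 41, 35)
Posterior rate = 0 + n = 35

35.0


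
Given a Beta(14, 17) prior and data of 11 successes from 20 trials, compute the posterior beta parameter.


Number of failures = 20 - 11 = 9
Posterior beta = 17 + 9 = 26

26


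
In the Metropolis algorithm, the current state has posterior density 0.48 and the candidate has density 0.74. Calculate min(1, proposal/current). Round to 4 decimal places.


Ratio = 0.74/0.48 = 1.5417
Acceptance probability = min(1, 1.5417)
= 1.0

1.0


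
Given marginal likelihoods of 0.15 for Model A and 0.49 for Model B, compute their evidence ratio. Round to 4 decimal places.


Ratio = ML(A) / ML(B) = 0.15/0.49
= 0.3061

0.3061


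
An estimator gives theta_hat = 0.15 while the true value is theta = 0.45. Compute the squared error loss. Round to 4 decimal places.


The squared error loss is (theta_hat - theta)^2
= (0.15 - 0.45)^2
= (-0.3)^2 = 0.09

0.09


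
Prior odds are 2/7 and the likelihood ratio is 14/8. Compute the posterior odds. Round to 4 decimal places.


Posterior odds = prior odds * likelihood ratio
= (2/7) * (14/8)
= 28 / 56
= 0.5

0.5


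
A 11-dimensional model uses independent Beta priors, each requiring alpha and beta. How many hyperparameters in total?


Per parameter: 2 (alpha and beta).
Total = 11 * 2 = 22

22


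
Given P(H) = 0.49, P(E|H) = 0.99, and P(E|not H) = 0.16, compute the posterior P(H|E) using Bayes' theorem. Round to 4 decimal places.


By Bayes' theorem: P(H|E) = P(E|H)*P(H) / P(E)
P(E) = P(E|H)*P(H) + P(E|not H)*P(not H)
P(E) = 0.99*0.49 + 0.16*0.51 = 0.5667
P(H|E) = 0.99*0.49 / 0.5667 = 0.856

0.856


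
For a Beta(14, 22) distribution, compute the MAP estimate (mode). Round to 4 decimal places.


MAP = mode = (a-1)/(a+b-2)
= (14-1)/(14+22-2)
= 13/34 = 0.3824

0.3824


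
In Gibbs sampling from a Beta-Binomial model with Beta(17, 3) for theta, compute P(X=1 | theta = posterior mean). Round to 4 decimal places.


Posterior mean = alpha/(alpha+beta) = 17/20 = 0.85
P(X=1|theta=mean) = theta = 0.85

0.85


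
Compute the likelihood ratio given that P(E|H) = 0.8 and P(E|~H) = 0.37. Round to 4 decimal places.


LR = P(E|H) / P(E|~H)
= 0.8 / 0.37 = 2.1622

2.1622


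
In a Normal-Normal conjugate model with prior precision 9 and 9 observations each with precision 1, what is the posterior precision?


Posterior precision = prior precision + n * observation precision
= 9 + 9 * 1
= 9 + 9 = 18

18


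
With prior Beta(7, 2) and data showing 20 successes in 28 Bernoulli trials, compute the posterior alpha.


Conjugate update: alpha_posterior = alpha_prior + k
= 7 + 20 = 27

27


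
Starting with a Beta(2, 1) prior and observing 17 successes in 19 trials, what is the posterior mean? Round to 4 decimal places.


Posterior parameters: alpha = 2 + 17 = 19
beta = 1 + 2 = 3
Posterior mean = alpha / (alpha + beta) = 19 / 22
= 0.8636

0.8636


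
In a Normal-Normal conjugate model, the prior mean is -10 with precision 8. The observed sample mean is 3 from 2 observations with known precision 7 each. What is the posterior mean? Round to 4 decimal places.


Posterior precision = tau0 + n*tau = 8 + 2*7 = 22
Posterior mean = (tau0*mu0 + n*tau*xbar) / posterior_precision
= (8*-10 + 2*7*3) / 22
= -38 / 22 = -1.7273

-1.7273


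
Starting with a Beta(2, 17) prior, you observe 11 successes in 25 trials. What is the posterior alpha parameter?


For a Beta-Binomial conjugate model:
Posterior alpha = prior alpha + number of successes
= 2 + 11 = 13

13


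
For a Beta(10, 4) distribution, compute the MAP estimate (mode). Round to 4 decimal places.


MAP = mode = (a-1)/(a+b-2)
= (10-1)/(10+4-2)
= 9/12 = 0.75

0.75


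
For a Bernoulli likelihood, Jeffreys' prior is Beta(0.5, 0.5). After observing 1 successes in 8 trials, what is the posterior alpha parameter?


Jeffreys' prior for Bernoulli is Beta(0.5, 0.5).
Posterior is Beta(0.5 + k, 0.5 + n - k).
Posterior alpha = 0.5 + k = 0.5 + 1 = 1.5

1.5


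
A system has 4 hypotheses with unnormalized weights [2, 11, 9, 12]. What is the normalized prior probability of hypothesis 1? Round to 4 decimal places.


The normalized prior is the weight divided by the total.
Total weight = 34
P(H1) = 2 / 34 = 0.0588

0.0588


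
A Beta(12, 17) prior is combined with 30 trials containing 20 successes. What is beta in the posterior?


In conjugate updating:
beta_posterior = beta_prior + (n - k)
= 17 + (30 - 20)
= 17 + 10 = 27

27


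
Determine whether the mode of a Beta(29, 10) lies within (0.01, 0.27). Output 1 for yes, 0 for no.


First find the mode: (a-1)/(a+b-2) = 0.7568
Is 0.7568 in (0.01, 0.27)? 0

0


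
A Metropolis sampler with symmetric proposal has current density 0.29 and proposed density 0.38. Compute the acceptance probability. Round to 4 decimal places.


For symmetric proposals, acceptance = min(1, pi(x*)/pi(x))
= min(1, 0.38/0.29)
= min(1, 1.3103) = 1.0

1.0


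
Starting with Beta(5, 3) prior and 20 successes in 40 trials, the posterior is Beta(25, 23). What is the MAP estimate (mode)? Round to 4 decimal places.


The mode of Beta(a, b) when a > 1 and b > 1 is (a-1)/(a+b-2)
= (25 - 1) / (25 + 23 - 2)
= 24 / 46
= 0.5217

0.5217


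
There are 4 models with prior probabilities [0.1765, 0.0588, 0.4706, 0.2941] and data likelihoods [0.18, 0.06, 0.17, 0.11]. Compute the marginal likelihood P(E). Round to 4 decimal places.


P(E) = sum over models of P(M_i) * P(E|M_i)
= 0.1765*0.18 + 0.0588*0.06 + 0.4706*0.17 + 0.2941*0.11
= 0.1477

0.1477


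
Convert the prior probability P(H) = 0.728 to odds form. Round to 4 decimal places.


P(not H) = 1 - 0.728 = 0.272
Odds = 0.728 / 0.272 = 2.6765

2.6765


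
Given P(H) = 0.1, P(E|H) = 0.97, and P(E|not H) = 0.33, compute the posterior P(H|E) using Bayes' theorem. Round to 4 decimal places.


By Bayes' theorem: P(H|E) = P(E|H)*P(H) / P(E)
P(E) = P(E|H)*P(H) + P(E|not H)*P(not H)
P(E) = 0.97*0.1 + 0.33*0.9 = 0.394
P(H|E) = 0.97*0.1 / 0.394 = 0.2462

0.2462


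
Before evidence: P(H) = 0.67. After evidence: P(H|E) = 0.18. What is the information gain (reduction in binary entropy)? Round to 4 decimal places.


Prior entropy = 0.9149
Posterior entropy = 0.6801
Information gain = 0.9149 - 0.6801 = 0.2348

0.2348


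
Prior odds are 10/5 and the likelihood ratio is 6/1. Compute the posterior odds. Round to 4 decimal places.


Posterior odds = prior odds * likelihood ratio
= (10/5) * (6/1)
= 60 / 5
= 12.0

12.0


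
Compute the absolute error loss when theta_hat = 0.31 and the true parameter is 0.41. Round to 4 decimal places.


L = |theta_hat - theta_true|
= |0.31 - 0.41| = 0.1

0.1


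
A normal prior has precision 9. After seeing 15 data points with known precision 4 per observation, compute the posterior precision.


In the conjugate normal model, precisions add:
tau_posterior = tau_prior + n * tau_data
= 9 + 15*4 = 69

69


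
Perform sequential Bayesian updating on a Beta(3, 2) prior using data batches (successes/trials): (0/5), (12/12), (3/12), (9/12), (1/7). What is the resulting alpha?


Accumulate successes: 25
Posterior alpha = prior alpha + sum of successes
= 3 + 25 = 28

28


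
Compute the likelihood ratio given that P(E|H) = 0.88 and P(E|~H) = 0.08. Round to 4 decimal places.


LR = P(E|H) / P(E|~H)
= 0.88 / 0.08 = 11.0

11.0


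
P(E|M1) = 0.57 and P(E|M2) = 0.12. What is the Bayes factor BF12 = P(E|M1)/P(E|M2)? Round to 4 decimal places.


Bayes factor BF12 = P(E|M1) / P(E|M2)
= 0.57 / 0.12
= 4.75

4.75


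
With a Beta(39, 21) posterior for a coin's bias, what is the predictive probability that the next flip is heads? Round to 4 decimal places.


The predictive probability equals the posterior mean.
P(next = heads) = alpha / (alpha + beta)
= 39 / 60 = 0.65

0.65


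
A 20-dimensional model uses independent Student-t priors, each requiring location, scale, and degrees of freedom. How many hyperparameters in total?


Per parameter: 3 (location, scale, and degrees of freedom).
Total = 20 * 3 = 60

60


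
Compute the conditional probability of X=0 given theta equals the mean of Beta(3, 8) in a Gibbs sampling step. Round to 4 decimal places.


Mean of Beta(3, 8) = 0.2727
P(X=0 | theta=0.2727) = 0.7273

0.7273


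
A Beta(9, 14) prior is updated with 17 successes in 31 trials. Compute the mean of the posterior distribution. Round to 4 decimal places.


After update: Beta(26, 28)
Mean = 26 / (26 + 28) = 26 / 54
= 0.4815

0.4815


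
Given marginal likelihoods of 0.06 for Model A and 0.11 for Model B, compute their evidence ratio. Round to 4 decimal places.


Ratio = ML(A) / ML(B) = 0.06/0.11
= 0.5455

0.5455


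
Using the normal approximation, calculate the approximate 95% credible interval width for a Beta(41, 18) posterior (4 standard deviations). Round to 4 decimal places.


Var(Beta) = 41*18/(59^2 * 60) = 0.0035
SD = 0.0594
Width ~ 4*SD = 0.2378

0.2378


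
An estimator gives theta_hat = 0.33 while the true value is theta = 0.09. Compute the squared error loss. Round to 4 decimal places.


The squared error loss is (theta_hat - theta)^2
= (0.33 - 0.09)^2
= (0.24)^2 = 0.0576

0.0576


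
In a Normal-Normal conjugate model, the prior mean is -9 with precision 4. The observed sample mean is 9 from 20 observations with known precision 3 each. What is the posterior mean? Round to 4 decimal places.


Posterior precision = tau0 + n*tau = 4 + 20*3 = 64
Posterior mean = (tau0*mu0 + n*tau*xbar) / posterior_precision
= (4*-9 + 20*3*9) / 64
= 504 / 64 = 7.875

7.875


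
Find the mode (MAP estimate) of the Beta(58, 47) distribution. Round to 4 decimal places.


For Beta(a,b) with a,b > 1:
Mode = (a-1)/(a+b-2) = (58-1)/(105-2)
= 57/103 = 0.5534

0.5534


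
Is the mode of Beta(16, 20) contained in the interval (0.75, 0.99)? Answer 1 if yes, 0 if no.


Mode = (a-1)/(a+b-2) = 15/34 = 0.4412
Interval: (0.75, 0.99)
Contains mode? 0

0


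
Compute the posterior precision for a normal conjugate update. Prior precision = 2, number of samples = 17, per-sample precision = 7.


tau_post = tau_0 + n * tau
= 2 + 17 * 7 = 121

121


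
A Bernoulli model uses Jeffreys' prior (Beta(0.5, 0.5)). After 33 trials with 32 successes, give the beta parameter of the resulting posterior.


Posterior = Beta(prior_alpha + successes, prior_beta + failures)
= Beta(0.5 + 32, 0.5 + 1)
Posterior beta = 0.5 + (n - k) = 0.5 + 1 = 1.5

1.5


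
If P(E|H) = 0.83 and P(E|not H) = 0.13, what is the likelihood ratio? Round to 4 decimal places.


Likelihood ratio = P(E|H) / P(E|not H)
= 0.83 / 0.13
= 6.3846

6.3846


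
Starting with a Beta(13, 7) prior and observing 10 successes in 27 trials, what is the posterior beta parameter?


Posterior beta = prior beta + failures
Failures = 27 - 10 = 17
beta_post = 7 + 17 = 24

24


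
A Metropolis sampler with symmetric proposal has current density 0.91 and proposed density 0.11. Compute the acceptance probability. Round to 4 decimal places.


For symmetric proposals, acceptance = min(1, pi(x*)/pi(x))
= min(1, 0.11/0.91)
= min(1, 0.1209) = 0.1209

0.1209


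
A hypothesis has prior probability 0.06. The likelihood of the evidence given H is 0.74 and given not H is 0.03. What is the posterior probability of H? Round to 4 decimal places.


Using Bayes' theorem:
P(E) = 0.06 * 0.74 + 0.94 * 0.03
P(E) = 0.0726
P(H|E) = (0.06 * 0.74) / 0.0726 = 0.6116

0.6116


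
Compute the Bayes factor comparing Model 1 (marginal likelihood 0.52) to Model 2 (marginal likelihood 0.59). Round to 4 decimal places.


BF12 = marginal likelihood of M1 / marginal likelihood of M2
= 0.52/0.59
= 0.8814

0.8814


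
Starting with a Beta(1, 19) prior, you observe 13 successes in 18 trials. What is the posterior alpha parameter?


For a Beta-Binomial conjugate model:
Posterior alpha = prior alpha + number of successes
= 1 + 13 = 14

14


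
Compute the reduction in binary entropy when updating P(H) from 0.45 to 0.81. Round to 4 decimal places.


H_before = -p*log2(p) - (1-p)*log2(1-p) for p=0.45: 0.9928
H_after for p=0.81: 0.7015
Reduction = 0.9928 - 0.7015 = 0.2913

0.2913


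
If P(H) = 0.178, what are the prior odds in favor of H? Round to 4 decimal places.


Prior odds = P(H) / (1 - P(H))
= 0.178 / 0.822
= 0.2165

0.2165


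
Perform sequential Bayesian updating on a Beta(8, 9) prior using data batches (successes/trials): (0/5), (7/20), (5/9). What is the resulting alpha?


Accumulate successes: 12
Posterior alpha = prior alpha + sum of successes
= 8 + 12 = 20

20


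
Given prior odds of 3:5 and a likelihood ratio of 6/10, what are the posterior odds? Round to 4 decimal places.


Posterior odds = prior odds * LR
Prior odds = 3/5 = 0.6
LR = 6/10 = 0.6
Posterior odds = 0.6 * 0.6 = 0.36

0.36


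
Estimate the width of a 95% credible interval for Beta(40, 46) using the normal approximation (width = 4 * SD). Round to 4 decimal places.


For Beta(a,b): Var = ab/((a+b)^2(a+b+1))
Var = 0.0029, SD = 0.0535
Approximate 95% CI width = 4 * 0.0535 = 0.2139

0.2139


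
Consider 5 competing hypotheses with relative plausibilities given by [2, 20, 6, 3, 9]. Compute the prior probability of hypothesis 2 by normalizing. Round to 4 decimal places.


Sum of weights = 2 + 20 + 6 + 3 + 9 = 40
Normalized prior for H2 = 20 / 40
= 0.5

0.5


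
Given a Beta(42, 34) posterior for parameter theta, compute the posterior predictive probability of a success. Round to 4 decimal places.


For a Beta-Bernoulli model, the predictive probability is the mean:
P(success) = 42/(42+34) = 42/76 = 0.5526

0.5526


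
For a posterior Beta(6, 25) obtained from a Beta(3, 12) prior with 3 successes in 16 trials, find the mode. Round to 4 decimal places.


Mode = (alpha - 1) / (alpha + beta - 2)
= 5 / 29
= 0.1724

0.1724


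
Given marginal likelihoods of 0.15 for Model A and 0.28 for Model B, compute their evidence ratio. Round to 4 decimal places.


Ratio = ML(A) / ML(B) = 0.15/0.28
= 0.5357

0.5357


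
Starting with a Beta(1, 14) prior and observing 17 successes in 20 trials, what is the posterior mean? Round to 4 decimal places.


Posterior parameters: alpha = 1 + 17 = 18
beta = 14 + 3 = 17
Posterior mean = alpha / (alpha + beta) = 18 / 35
= 0.5143

0.5143


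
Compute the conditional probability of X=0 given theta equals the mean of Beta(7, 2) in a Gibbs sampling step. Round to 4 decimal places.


Mean of Beta(7, 2) = 0.7778
P(X=0 | theta=0.7778) = 0.2222

0.2222


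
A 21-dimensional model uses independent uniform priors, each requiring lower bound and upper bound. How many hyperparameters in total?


Per parameter: 2 (lower bound and upper bound).
Total = 21 * 2 = 42

42


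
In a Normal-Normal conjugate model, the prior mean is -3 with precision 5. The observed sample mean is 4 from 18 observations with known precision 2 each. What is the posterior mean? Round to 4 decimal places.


Posterior precision = tau0 + n*tau = 5 + 18*2 = 41
Posterior mean = (tau0*mu0 + n*tau*xbar) / posterior_precision
= (5*-3 + 18*2*4) / 41
= 129 / 41 = 3.1463

3.1463


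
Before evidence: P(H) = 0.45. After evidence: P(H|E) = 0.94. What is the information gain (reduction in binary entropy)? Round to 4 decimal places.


Prior entropy = 0.9928
Posterior entropy = 0.3274
Information gain = 0.9928 - 0.3274 = 0.6653

0.6653


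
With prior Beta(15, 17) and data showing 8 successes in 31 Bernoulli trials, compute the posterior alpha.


Conjugate update: alpha_posterior = alpha_prior + k
= 15 + 8 = 23

23


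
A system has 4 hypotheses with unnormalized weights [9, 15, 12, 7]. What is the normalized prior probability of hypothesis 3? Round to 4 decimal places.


The normalized prior is the weight divided by the total.
Total weight = 43
P(H3) = 12 / 43 = 0.2791

0.2791


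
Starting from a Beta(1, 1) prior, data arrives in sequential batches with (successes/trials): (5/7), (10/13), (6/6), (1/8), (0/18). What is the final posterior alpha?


In sequential Bayesian updating, we sum all successes.
Total successes = 22
Final alpha = 1 + 22 = 23

23


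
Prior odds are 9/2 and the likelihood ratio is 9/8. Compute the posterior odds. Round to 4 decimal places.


Posterior odds = prior odds * likelihood ratio
= (9/2) * (9/8)
= 81 / 16
= 5.0625

5.0625


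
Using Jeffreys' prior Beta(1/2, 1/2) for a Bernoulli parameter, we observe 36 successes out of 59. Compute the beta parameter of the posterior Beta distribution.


Conjugate update: Beta(0.5 + k, 0.5 + n - k).
k = 36, n - k = 23
Posterior beta = 0.5 + (n - k) = 0.5 + 23 = 23.5

23.5


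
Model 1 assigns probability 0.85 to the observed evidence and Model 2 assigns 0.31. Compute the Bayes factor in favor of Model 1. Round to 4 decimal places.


BF = P(data|M1) / P(data|M2)
= 0.85 / 0.31 = 2.7419

2.7419


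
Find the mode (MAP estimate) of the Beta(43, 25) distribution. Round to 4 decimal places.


For Beta(a,b) with a,b > 1:
Mode = (a-1)/(a+b-2) = (43-1)/(68-2)
= 42/66 = 0.6364

0.6364


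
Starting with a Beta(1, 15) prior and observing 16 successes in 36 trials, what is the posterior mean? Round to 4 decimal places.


Posterior parameters: alpha = 1 + 16 = 17
beta = 15 + 20 = 35
Posterior mean = alpha / (alpha + beta) = 17 / 52
= 0.3269

0.3269


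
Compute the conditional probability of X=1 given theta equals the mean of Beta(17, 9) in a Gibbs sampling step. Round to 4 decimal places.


Mean of Beta(17, 9) = 0.6538
P(X=1 | theta=0.6538) = 0.6538

0.6538


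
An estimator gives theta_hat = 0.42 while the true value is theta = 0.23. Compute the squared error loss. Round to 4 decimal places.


The squared error loss is (theta_hat - theta)^2
= (0.42 - 0.23)^2
= (0.19)^2 = 0.0361

0.0361


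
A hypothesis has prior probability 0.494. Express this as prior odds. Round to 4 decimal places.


Odds = P(H) / P(not H) = 0.494 / 0.506
= 0.9763

0.9763


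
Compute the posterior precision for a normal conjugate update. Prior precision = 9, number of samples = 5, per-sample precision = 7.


tau_post = tau_0 + n * tau
= 9 + 5 * 7 = 44

44


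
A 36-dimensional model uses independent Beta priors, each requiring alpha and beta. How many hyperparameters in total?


Per parameter: 2 (alpha and beta).
Total = 36 * 2 = 72

72


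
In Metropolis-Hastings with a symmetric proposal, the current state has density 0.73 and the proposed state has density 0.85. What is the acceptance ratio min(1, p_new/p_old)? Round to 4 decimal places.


Ratio = p_new / p_old = 0.85 / 0.73 = 1.1644
Acceptance = min(1, 1.1644) = 1.0

1.0


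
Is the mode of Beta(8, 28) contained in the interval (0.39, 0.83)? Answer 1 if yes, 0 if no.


Mode = (a-1)/(a+b-2) = 7/34 = 0.2059
Interval: (0.39, 0.83)
Contains mode? 0

0


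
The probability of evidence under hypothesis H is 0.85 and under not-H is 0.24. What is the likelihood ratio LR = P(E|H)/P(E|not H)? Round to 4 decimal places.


LR = 0.85 / 0.24
= 3.5417

3.5417


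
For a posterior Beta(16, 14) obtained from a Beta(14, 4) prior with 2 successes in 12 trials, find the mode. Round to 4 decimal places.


Mode = (alpha - 1) / (alpha + beta - 2)
= 15 / 28
= 0.5357

0.5357


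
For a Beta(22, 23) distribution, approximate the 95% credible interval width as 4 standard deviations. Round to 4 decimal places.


Variance of Beta(a,b) = ab / ((a+b)^2 * (a+b+1))
= 22*23 / ((45)^2 * 46)
= 0.0054
SD = sqrt(0.0054) = 0.0737
Width = 4 * SD = 0.2948

0.2948


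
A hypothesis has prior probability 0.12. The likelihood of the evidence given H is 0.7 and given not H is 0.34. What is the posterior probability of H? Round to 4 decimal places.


Using Bayes' theorem:
P(E) = 0.12 * 0.7 + 0.88 * 0.34
P(E) = 0.3832
P(H|E) = (0.12 * 0.7) / 0.3832 = 0.2192

0.2192
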